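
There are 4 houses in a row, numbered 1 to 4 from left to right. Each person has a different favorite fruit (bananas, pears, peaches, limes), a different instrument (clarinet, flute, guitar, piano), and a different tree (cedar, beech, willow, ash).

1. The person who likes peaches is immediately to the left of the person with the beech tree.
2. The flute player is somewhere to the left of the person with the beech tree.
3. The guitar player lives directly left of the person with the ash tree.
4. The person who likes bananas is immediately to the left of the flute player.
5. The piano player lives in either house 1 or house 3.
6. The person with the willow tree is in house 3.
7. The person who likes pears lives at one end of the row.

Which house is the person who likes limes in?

By clue 6, the person with the willow tree is in house 3.
The only instrument still possible for house 4 is clarinet.
That leaves cedar as the tree for house 1.
From clue 2, the person with the beech tree must be in house 4.
The only instrument still possible for house 2 is flute.
That leaves ash as the tree for house 2.
Clue 1: the person who likes peaches is in house 3.
The guitar player is in house 1 (clue 3).
By clue 4, the person who likes bananas is in house 1.
House 2's favorite fruit must be limes (nothing else left).
So house 4 gets pears for favorite fruit.
The only instrument still possible for house 3 is piano.
So: house 1 = bananas/guitar/cedar, house 2 = limes/flute/ash, house 3 = peaches/piano/willow, house 4 = pears/clarinet/beech.

2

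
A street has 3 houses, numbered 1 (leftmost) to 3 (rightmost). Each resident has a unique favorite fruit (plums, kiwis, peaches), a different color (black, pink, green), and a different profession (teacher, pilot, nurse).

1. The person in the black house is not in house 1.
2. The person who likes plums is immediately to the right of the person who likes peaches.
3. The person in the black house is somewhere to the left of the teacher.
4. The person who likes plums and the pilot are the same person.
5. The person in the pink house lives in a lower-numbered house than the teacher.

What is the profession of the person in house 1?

The person in the black house is in house 2 (clue 3).
Clue 3 places the teacher in house 3.
The only color still possible for house 1 is pink.
The only color still possible for house 3 is green.
The only profession still possible for house 1 is nurse.
That leaves pilot as the profession for house 2.
Clue 4: the person who likes plums is in house 2.
That leaves peaches as the favorite fruit for house 1.
So house 3 gets kiwis for favorite fruit.
So: house 1 = peaches/pink/nurse, house 2 = plums/black/pilot, house 3 = kiwis/green/teacher.

nurse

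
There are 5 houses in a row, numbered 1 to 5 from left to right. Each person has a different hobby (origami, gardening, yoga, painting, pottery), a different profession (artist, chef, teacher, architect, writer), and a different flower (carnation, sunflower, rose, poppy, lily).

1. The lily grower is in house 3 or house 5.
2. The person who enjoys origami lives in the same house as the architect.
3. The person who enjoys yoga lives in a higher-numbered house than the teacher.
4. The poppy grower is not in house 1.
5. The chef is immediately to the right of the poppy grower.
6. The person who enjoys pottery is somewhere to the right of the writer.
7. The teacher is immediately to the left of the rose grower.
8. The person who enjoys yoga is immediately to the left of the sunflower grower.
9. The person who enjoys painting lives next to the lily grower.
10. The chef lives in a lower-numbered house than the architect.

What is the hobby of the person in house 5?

House 1's flower must be carnation (nothing else left).
That leaves gardening as the hobby for house 1.
The person who enjoys origami is narrowed to house 4 or 5; consider each.
Placing it in house 4 leads to a contradiction, so it's in house 5.
Clue 2 places the architect in house 5.
The person who enjoys painting is narrowed to house 2 or 4; consider each.
Placing it in house 2 leads to a contradiction, so it's in house 4.
House 4's flower must be sunflower (nothing else left).
The only flower still possible for house 5 is lily.
Clue 8: the person who enjoys yoga is in house 3.
That leaves pottery as the hobby for house 2.
Clue 6 places the writer in house 1.
By clue 7, the rose grower is in house 3.
That leaves teacher as the profession for house 2.
That leaves poppy as the flower for house 2.
From clue 5, the chef must be in house 3.
The only profession still possible for house 4 is artist.
So: house 1 = gardening/writer/carnation, house 2 = pottery/teacher/poppy, house 3 = yoga/chef/rose, house 4 = painting/artist/sunflower, house 5 = origami/architect/lily.

origami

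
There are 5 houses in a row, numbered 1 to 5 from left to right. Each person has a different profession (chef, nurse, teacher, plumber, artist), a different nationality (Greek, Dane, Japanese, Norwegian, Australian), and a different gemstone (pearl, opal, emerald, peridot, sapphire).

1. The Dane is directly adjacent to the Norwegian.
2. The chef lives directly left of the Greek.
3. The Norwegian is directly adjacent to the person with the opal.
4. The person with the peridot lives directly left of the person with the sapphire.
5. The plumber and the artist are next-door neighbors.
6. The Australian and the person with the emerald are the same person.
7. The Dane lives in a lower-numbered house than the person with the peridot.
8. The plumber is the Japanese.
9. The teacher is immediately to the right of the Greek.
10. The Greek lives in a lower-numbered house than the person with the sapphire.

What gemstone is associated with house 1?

emerald

The chef is narrowed to house 1 or 2 or 3; consider each.
Placing it in house 2 and house 3 leads to a contradiction, so it's in house 1.
Clue 2 places the Greek in house 2.
From clue 9, the teacher must be in house 3.
Clue 1: the Dane is in house 3.
By clue 1, the Norwegian is in house 4.
From clue 7, the person with the peridot must be in house 4.
That leaves nurse as the profession for house 2.
That leaves Australian as the nationality for house 1.
The only nationality still possible for house 5 is Japanese.
House 2 gemstone: only pearl fits.
By clue 4, the person with the sapphire is in house 5.
Clue 6: the person with the emerald is in house 1.
The plumber is in house 5 (clue 8).
House 4's profession must be artist (nothing else left).
So house 3 gets opal for gemstone.
So: house 1 = chef/Australian/emerald, house 2 = nurse/Greek/pearl, house 3 = teacher/Dane/opal, house 4 = artist/Norwegian/peridot, house 5 = plumber/Japanese/sapphire.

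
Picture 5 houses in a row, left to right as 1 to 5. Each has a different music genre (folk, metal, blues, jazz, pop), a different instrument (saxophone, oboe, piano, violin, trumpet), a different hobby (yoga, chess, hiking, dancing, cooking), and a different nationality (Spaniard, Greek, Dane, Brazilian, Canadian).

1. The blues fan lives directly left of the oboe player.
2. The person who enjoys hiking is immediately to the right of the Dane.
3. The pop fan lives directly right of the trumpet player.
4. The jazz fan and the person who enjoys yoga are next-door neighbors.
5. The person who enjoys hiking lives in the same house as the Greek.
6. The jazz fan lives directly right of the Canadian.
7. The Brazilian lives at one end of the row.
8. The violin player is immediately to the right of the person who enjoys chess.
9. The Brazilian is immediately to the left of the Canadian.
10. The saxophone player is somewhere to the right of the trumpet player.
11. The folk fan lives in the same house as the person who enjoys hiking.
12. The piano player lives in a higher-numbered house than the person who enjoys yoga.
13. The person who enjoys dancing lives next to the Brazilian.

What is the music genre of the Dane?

metal

Clue 9: the Brazilian is in house 1.
From clue 9, the Canadian must be in house 2.
Clue 13: the person who enjoys dancing is in house 2.
So house 1 gets trumpet for instrument.
From clue 3, the pop fan must be in house 2.
Clue 6 places the jazz fan in house 3.
From clue 4, the person who enjoys yoga must be in house 4.
Clue 12 places the piano player in house 5.
That leaves saxophone as the instrument for house 3.
That leaves violin as the instrument for house 4.
House 5's hobby must be hiking (nothing else left).
The blues fan is in house 1 (clue 1).
The Dane is in house 4 (clue 2).
From clue 5, the Greek must be in house 5.
The person who enjoys chess is in house 3 (clue 8).
The folk fan is in house 5 (clue 11).
So house 4 gets metal for music genre.
The only instrument still possible for house 2 is oboe.
House 1 hobby: only cooking fits.
House 3 nationality: only Spaniard fits.
So: house 1 = blues/trumpet/cooking/Brazilian, house 2 = pop/oboe/dancing/Canadian, house 3 = jazz/saxophone/chess/Spaniard, house 4 = metal/violin/yoga/Dane, house 5 = folk/piano/hiking/Greek.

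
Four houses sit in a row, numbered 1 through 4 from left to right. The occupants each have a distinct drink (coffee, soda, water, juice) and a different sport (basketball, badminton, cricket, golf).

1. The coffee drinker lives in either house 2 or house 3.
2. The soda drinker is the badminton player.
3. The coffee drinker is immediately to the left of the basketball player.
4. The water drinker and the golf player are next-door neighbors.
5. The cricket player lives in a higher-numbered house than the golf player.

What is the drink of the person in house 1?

The coffee drinker is narrowed to house 2 or 3; consider each.
Placing it in house 3 leads to a contradiction, so it's in house 2.
By clue 3, the basketball player is in house 3.
Clue 4 places the golf player in house 2.
From clue 5, the cricket player must be in house 4.
That leaves badminton as the sport for house 1.
Clue 2: the soda drinker is in house 1.
So house 3 gets water for drink.
So house 4 gets juice for drink.
So: house 1 = soda/badminton, house 2 = coffee/golf, house 3 = water/basketball, house 4 = juice/cricket.

soda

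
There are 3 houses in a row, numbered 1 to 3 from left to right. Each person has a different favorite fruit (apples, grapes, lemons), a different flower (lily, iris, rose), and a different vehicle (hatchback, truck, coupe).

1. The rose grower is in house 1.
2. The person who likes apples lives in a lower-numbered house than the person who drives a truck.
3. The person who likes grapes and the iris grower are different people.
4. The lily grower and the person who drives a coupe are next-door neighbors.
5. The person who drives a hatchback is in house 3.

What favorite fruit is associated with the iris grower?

By clue 1, the rose grower is in house 1.
Clue 5: the person who drives a hatchback is in house 3.
So house 1 gets coupe for vehicle.
House 2's vehicle must be truck (nothing else left).
From clue 2, the person who likes apples must be in house 1.
Clue 4 places the lily grower in house 2.
That leaves iris as the flower for house 3.
By clue 3, the person who likes grapes is in house 2.
House 3's favorite fruit must be lemons (nothing else left).
So: house 1 = apples/rose/coupe, house 2 = grapes/lily/truck, house 3 = lemons/iris/hatchback.

lemons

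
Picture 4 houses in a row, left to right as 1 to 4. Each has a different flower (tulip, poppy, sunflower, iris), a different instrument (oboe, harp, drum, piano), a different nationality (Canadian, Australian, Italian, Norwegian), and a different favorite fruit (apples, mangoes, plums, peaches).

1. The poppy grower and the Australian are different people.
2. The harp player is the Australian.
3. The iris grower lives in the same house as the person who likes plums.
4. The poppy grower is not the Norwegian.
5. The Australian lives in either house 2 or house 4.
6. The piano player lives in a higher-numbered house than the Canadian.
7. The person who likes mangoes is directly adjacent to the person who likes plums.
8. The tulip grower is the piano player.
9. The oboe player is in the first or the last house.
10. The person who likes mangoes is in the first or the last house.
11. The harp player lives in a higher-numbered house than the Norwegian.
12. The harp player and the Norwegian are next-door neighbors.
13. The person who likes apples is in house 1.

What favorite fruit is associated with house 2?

peaches

Clue 13 places the person who likes apples in house 1.
That leaves mangoes as the favorite fruit for house 4.
From clue 7, the person who likes plums must be in house 3.
House 2 favorite fruit: only peaches fits.
Clue 3: the iris grower is in house 3.
House 3's instrument must be drum (nothing else left).
So house 1 gets oboe for instrument.
The tulip grower is narrowed to house 2 or 4; consider each.
Placing it in house 4 leads to a contradiction, so it's in house 2.
By clue 8, the piano player is in house 2.
That leaves harp as the instrument for house 4.
The Australian is in house 4 (clue 2).
By clue 6, the Canadian is in house 1.
From clue 12, the Norwegian must be in house 3.
So house 2 gets Italian for nationality.
By clue 1, the poppy grower is in house 1.
The only flower still possible for house 4 is sunflower.
So: house 1 = poppy/oboe/Canadian/apples, house 2 = tulip/piano/Italian/peaches, house 3 = iris/drum/Norwegian/plums, house 4 = sunflower/harp/Australian/mangoes.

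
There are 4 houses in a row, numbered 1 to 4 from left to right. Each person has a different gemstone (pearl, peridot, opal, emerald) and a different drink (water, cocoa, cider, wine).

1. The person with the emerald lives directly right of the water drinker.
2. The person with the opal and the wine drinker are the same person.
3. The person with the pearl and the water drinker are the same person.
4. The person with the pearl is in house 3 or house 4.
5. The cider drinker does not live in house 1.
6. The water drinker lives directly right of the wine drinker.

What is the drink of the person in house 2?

wine

From clue 4, the person with the pearl must be in house 3.
Clue 1: the person with the emerald is in house 4.
The water drinker is in house 3 (clue 1).
The wine drinker is in house 2 (clue 6).
So house 1 gets cocoa for drink.
House 4 drink: only cider fits.
Clue 2 places the person with the opal in house 2.
The only gemstone still possible for house 1 is peridot.
So: house 1 = peridot/cocoa, house 2 = opal/wine, house 3 = pearl/water, house 4 = emerald/cider.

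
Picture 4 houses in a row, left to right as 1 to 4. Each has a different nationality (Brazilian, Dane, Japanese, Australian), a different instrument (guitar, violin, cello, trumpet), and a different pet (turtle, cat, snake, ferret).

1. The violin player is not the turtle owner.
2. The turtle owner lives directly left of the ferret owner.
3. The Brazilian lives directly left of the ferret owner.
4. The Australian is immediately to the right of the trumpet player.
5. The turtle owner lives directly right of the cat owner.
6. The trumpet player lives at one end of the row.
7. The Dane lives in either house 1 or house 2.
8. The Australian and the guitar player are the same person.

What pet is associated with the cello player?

Clue 6 places the trumpet player in house 1.
Clue 4 places the Australian in house 2.
Clue 8 places the guitar player in house 2.
So house 4 gets Japanese for nationality.
By clue 3, the ferret owner is in house 4.
That leaves Dane as the nationality for house 1.
The only nationality still possible for house 3 is Brazilian.
By clue 2, the turtle owner is in house 3.
Clue 5: the cat owner is in house 2.
That leaves snake as the pet for house 1.
By clue 1, the violin player is in house 4.
So house 3 gets cello for instrument.
So: house 1 = Dane/trumpet/snake, house 2 = Australian/guitar/cat, house 3 = Brazilian/cello/turtle, house 4 = Japanese/violin/ferret.

turtle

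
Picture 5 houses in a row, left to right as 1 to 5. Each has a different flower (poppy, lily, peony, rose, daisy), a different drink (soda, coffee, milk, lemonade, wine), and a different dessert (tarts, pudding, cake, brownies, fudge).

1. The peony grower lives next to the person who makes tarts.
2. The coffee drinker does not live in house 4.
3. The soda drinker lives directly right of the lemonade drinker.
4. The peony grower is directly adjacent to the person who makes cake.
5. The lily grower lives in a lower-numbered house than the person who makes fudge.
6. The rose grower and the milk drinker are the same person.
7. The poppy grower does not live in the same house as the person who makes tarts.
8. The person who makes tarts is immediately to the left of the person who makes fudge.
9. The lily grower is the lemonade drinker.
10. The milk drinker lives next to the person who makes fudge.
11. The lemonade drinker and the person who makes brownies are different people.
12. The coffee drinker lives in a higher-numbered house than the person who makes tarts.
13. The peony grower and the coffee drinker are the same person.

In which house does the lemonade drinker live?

The peony grower is narrowed to house 2 or 3 or 5; consider each.
Placing it in house 2 and house 5 leads to a contradiction, so it's in house 3.
Clue 13: the coffee drinker is in house 3.
From clue 12, the person who makes tarts must be in house 2.
That leaves cake as the dessert for house 4.
By clue 8, the person who makes fudge is in house 3.
Clue 5: the lily grower is in house 1.
Clue 9: the lemonade drinker is in house 1.
By clue 11, the person who makes brownies is in house 5.
So house 1 gets pudding for dessert.
From clue 3, the soda drinker must be in house 2.
House 4 drink: only milk fits.
That leaves wine as the drink for house 5.
From clue 6, the rose grower must be in house 4.
The only flower still possible for house 2 is daisy.
The only flower still possible for house 5 is poppy.
So: house 1 = lily/lemonade/pudding, house 2 = daisy/soda/tarts, house 3 = peony/coffee/fudge, house 4 = rose/milk/cake, house 5 = poppy/wine/brownies.

1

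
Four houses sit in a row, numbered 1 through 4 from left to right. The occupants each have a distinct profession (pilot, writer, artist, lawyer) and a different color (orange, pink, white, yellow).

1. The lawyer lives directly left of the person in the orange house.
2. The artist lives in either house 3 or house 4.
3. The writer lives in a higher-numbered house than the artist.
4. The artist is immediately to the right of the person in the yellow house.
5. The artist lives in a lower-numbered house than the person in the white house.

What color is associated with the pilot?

pink

Clue 3 places the writer in house 4.
The artist is in house 3 (clue 3).
From clue 4, the person in the yellow house must be in house 2.
By clue 5, the person in the white house is in house 4.
So house 1 gets pink for color.
House 3 color: only orange fits.
Clue 1: the lawyer is in house 2.
So house 1 gets pilot for profession.
So: house 1 = pilot/pink, house 2 = lawyer/yellow, house 3 = artist/orange, house 4 = writer/white.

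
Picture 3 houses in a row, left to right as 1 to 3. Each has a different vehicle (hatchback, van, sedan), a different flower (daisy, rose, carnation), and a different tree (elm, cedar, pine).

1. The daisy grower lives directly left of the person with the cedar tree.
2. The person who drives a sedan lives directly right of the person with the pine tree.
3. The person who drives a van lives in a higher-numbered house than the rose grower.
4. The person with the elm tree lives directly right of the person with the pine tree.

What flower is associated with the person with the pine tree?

rose

That leaves hatchback as the vehicle for house 1.
So house 3 gets carnation for flower.
The only tree still possible for house 1 is pine.
The person who drives a sedan is in house 2 (clue 2).
By clue 4, the person with the elm tree is in house 2.
That leaves van as the vehicle for house 3.
So house 3 gets cedar for tree.
The daisy grower is in house 2 (clue 1).
The only flower still possible for house 1 is rose.
So: house 1 = hatchback/rose/pine, house 2 = sedan/daisy/elm, house 3 = van/carnation/cedar.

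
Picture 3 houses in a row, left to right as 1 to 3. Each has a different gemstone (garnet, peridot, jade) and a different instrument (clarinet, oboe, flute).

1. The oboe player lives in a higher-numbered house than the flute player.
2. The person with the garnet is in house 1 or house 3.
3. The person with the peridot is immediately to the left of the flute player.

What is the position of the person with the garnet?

Clue 3 places the person with the peridot in house 1.
Clue 3: the flute player is in house 2.
House 2 gemstone: only jade fits.
The only gemstone still possible for house 3 is garnet.
That leaves clarinet as the instrument for house 1.
House 3's instrument must be oboe (nothing else left).
So: house 1 = peridot/clarinet, house 2 = jade/flute, house 3 = garnet/oboe.

3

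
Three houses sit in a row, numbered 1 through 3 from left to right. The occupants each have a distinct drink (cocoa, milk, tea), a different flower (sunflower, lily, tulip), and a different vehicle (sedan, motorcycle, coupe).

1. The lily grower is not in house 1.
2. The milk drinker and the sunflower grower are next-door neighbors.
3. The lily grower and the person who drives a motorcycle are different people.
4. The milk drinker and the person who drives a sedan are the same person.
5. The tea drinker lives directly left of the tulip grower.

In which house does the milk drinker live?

2

So house 1 gets sunflower for flower.
Clue 2: the milk drinker is in house 2.
From clue 4, the person who drives a sedan must be in house 2.
So house 1 gets tea for drink.
The only drink still possible for house 3 is cocoa.
The tulip grower is in house 2 (clue 5).
The only flower still possible for house 3 is lily.
The person who drives a motorcycle is in house 1 (clue 3).
That leaves coupe as the vehicle for house 3.
So: house 1 = tea/sunflower/motorcycle, house 2 = milk/tulip/sedan, house 3 = cocoa/lily/coupe.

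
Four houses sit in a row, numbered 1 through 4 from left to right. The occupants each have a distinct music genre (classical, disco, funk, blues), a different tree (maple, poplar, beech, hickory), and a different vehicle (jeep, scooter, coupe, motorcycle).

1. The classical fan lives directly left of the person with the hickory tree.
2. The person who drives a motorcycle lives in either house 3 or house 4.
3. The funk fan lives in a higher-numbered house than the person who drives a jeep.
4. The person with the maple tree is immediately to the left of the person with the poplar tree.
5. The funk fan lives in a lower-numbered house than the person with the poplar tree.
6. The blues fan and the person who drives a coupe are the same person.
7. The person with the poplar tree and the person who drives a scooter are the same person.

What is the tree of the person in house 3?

maple

House 1's tree must be beech (nothing else left).
The funk fan is narrowed to house 2 or 3; consider each.
Placing it in house 2 leads to a contradiction, so it's in house 3.
Clue 5 places the person with the poplar tree in house 4.
Clue 7 places the person who drives a scooter in house 4.
House 3 vehicle: only motorcycle fits.
By clue 4, the person with the maple tree is in house 3.
House 4's music genre must be disco (nothing else left).
That leaves hickory as the tree for house 2.
The classical fan is in house 1 (clue 1).
That leaves blues as the music genre for house 2.
From clue 6, the person who drives a coupe must be in house 2.
House 1 vehicle: only jeep fits.
So: house 1 = classical/beech/jeep, house 2 = blues/hickory/coupe, house 3 = funk/maple/motorcycle, house 4 = disco/poplar/scooter.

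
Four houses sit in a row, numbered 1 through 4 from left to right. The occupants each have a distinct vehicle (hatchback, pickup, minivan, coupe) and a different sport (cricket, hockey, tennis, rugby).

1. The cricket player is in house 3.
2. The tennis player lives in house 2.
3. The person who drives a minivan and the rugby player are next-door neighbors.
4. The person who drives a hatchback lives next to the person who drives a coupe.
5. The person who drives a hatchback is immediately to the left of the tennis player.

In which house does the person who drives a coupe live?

2

Clue 1 places the cricket player in house 3.
From clue 2, the tennis player must be in house 2.
From clue 5, the person who drives a hatchback must be in house 1.
By clue 4, the person who drives a coupe is in house 2.
The only vehicle still possible for house 4 is pickup.
Clue 3 places the rugby player in house 4.
House 3 vehicle: only minivan fits.
House 1 sport: only hockey fits.
So: house 1 = hatchback/hockey, house 2 = coupe/tennis, house 3 = minivan/cricket, house 4 = pickup/rugby.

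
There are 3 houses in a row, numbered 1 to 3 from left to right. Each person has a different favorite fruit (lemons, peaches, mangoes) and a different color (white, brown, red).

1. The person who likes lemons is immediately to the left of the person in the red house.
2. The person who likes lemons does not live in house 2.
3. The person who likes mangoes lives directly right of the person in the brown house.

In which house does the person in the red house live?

By clue 2, the person who likes lemons is in house 1.
Clue 1: the person in the red house is in house 2.
That leaves white as the color for house 3.
The person who likes mangoes is in house 2 (clue 3).
That leaves peaches as the favorite fruit for house 3.
That leaves brown as the color for house 1.
So: house 1 = lemons/brown, house 2 = mangoes/red, house 3 = peaches/white.

2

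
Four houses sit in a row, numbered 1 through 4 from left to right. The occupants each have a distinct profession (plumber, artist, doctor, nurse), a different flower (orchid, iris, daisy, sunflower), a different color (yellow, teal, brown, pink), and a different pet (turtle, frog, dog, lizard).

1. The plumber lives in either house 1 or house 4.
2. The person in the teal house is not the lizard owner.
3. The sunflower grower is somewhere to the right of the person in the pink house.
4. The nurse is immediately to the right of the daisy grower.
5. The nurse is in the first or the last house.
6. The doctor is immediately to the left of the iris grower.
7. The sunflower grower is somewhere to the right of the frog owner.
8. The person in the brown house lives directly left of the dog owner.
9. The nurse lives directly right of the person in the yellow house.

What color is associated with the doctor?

Clue 5: the nurse is in house 4.
The person in the yellow house is in house 3 (clue 9).
The only color still possible for house 4 is teal.
From clue 4, the daisy grower must be in house 3.
House 1 profession: only plumber fits.
The only flower still possible for house 1 is orchid.
The only pet still possible for house 4 is turtle.
Clue 6 places the doctor in house 3.
Clue 6: the iris grower is in house 4.
The only profession still possible for house 2 is artist.
House 2 flower: only sunflower fits.
Clue 3: the person in the pink house is in house 1.
By clue 7, the frog owner is in house 1.
House 2 color: only brown fits.
Clue 8 places the dog owner in house 3.
House 2's pet must be lizard (nothing else left).
So: house 1 = plumber/orchid/pink/frog, house 2 = artist/sunflower/brown/lizard, house 3 = doctor/daisy/yellow/dog, house 4 = nurse/iris/teal/turtle.

yellow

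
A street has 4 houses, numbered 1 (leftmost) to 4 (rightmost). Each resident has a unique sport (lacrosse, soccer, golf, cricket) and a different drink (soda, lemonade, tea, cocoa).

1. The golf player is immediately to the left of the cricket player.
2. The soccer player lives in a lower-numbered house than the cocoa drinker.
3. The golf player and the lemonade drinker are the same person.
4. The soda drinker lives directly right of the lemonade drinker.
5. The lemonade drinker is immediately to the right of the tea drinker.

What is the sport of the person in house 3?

cricket

So house 1 gets tea for drink.
Clue 5 places the lemonade drinker in house 2.
The golf player is in house 2 (clue 3).
By clue 4, the soda drinker is in house 3.
The only drink still possible for house 4 is cocoa.
The cricket player is in house 3 (clue 1).
So house 4 gets lacrosse for sport.
That leaves soccer as the sport for house 1.
So: house 1 = soccer/tea, house 2 = golf/lemonade, house 3 = cricket/soda, house 4 = lacrosse/cocoa.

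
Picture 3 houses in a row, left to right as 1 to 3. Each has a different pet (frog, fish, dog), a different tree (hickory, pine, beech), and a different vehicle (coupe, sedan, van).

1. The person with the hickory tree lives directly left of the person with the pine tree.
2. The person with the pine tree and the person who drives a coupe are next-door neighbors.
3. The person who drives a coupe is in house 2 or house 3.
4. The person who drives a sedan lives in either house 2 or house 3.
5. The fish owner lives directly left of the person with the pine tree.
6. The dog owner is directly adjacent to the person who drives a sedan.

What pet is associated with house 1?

That leaves van as the vehicle for house 1.
The fish owner is narrowed to house 1 or 2; consider each.
Placing it in house 2 leads to a contradiction, so it's in house 1.
The person with the pine tree is in house 2 (clue 5).
So house 3 gets beech for tree.
Clue 2 places the person who drives a coupe in house 3.
House 1's tree must be hickory (nothing else left).
That leaves sedan as the vehicle for house 2.
From clue 6, the dog owner must be in house 3.
The only pet still possible for house 2 is frog.
So: house 1 = fish/hickory/van, house 2 = frog/pine/sedan, house 3 = dog/beech/coupe.

fish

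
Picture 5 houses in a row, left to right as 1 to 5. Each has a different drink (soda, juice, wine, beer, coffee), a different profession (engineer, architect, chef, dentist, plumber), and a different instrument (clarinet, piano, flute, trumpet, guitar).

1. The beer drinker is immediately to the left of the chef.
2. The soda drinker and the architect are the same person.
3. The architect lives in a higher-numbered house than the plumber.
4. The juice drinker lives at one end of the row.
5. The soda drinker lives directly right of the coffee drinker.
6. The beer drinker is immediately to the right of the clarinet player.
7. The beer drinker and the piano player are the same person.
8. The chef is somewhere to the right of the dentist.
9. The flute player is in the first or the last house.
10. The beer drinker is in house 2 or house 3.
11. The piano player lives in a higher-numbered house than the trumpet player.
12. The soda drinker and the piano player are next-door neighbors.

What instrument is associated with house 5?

The only instrument still possible for house 4 is guitar.
That leaves flute as the instrument for house 5.
That leaves engineer as the profession for house 5.
That leaves piano as the instrument for house 3.
The beer drinker is in house 3 (clue 7).
Clue 1: the chef is in house 4.
Clue 5: the soda drinker is in house 2.
The coffee drinker is in house 1 (clue 5).
The clarinet player is in house 2 (clue 6).
House 4's drink must be wine (nothing else left).
So house 5 gets juice for drink.
So house 1 gets trumpet for instrument.
By clue 3, the plumber is in house 1.
That leaves architect as the profession for house 2.
House 3's profession must be dentist (nothing else left).
So: house 1 = coffee/plumber/trumpet, house 2 = soda/architect/clarinet, house 3 = beer/dentist/piano, house 4 = wine/chef/guitar, house 5 = juice/engineer/flute.

flute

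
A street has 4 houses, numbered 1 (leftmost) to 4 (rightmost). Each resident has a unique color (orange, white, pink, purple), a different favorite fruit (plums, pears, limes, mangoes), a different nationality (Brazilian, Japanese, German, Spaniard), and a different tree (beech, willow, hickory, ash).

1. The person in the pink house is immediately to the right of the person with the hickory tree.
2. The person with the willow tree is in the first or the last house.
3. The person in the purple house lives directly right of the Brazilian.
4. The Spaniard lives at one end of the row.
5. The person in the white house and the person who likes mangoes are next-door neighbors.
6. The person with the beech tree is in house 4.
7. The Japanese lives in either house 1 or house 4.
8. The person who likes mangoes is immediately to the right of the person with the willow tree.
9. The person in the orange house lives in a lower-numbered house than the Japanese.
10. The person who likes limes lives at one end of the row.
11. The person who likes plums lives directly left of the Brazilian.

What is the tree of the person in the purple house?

From clue 6, the person with the beech tree must be in house 4.
Clue 8 places the person who likes mangoes in house 2.
Clue 8: the person with the willow tree is in house 1.
By clue 9, the Japanese is in house 4.
So house 3 gets pears for favorite fruit.
The only favorite fruit still possible for house 4 is limes.
That leaves Spaniard as the nationality for house 1.
Clue 11: the Brazilian is in house 2.
So house 2 gets orange for color.
So house 1 gets plums for favorite fruit.
House 3's nationality must be German (nothing else left).
Clue 3 places the person in the purple house in house 3.
The only color still possible for house 1 is white.
The only color still possible for house 4 is pink.
From clue 1, the person with the hickory tree must be in house 3.
The only tree still possible for house 2 is ash.
So: house 1 = white/plums/Spaniard/willow, house 2 = orange/mangoes/Brazilian/ash, house 3 = purple/pears/German/hickory, house 4 = pink/limes/Japanese/beech.

hickory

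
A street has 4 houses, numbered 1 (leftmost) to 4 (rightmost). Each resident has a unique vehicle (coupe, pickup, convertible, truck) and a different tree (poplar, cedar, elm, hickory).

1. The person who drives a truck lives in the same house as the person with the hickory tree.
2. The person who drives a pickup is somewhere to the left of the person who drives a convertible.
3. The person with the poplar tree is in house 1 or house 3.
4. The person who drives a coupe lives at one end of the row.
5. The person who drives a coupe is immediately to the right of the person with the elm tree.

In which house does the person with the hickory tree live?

2

Clue 5: the person who drives a coupe is in house 4.
Clue 5 places the person with the elm tree in house 3.
House 3's vehicle must be convertible (nothing else left).
House 1 tree: only poplar fits.
So house 2 gets hickory for tree.
So house 4 gets cedar for tree.
The person who drives a truck is in house 2 (clue 1).
House 1's vehicle must be pickup (nothing else left).
So: house 1 = pickup/poplar, house 2 = truck/hickory, house 3 = convertible/elm, house 4 = coupe/cedar.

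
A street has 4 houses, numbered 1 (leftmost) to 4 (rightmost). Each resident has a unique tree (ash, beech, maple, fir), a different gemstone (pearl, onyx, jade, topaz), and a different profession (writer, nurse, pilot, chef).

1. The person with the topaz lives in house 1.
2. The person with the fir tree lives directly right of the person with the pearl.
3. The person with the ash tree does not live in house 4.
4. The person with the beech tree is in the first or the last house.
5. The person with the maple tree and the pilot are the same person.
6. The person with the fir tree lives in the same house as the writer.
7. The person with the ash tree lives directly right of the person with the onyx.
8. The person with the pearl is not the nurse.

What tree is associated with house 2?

Clue 1: the person with the topaz is in house 1.
House 4's gemstone must be jade (nothing else left).
From clue 7, the person with the ash tree must be in house 3.
House 2 tree: only maple fits.
House 4 tree: only fir fits.
The only gemstone still possible for house 2 is onyx.
House 3's gemstone must be pearl (nothing else left).
The pilot is in house 2 (clue 5).
Clue 6: the writer is in house 4.
House 1 tree: only beech fits.
That leaves chef as the profession for house 3.
So house 1 gets nurse for profession.
So: house 1 = beech/topaz/nurse, house 2 = maple/onyx/pilot, house 3 = ash/pearl/chef, house 4 = fir/jade/writer.

maple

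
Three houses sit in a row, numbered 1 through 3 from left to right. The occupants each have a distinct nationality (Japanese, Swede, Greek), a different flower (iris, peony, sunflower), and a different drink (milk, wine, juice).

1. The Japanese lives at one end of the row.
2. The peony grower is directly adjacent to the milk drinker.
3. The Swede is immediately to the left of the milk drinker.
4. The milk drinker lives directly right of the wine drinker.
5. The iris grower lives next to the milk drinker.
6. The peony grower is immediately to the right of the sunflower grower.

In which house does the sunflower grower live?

The Japanese is narrowed to house 1 or 3; consider each.
Placing it in house 1 leads to a contradiction, so it's in house 3.
The Greek is narrowed to house 1 or 2; consider each.
Placing it in house 1 leads to a contradiction, so it's in house 2.
That leaves Swede as the nationality for house 1.
From clue 3, the milk drinker must be in house 2.
Clue 4: the wine drinker is in house 1.
House 3 drink: only juice fits.
The peony grower is in house 3 (clue 2).
Clue 6 places the sunflower grower in house 2.
So house 1 gets iris for flower.
So: house 1 = Swede/iris/wine, house 2 = Greek/sunflower/milk, house 3 = Japanese/peony/juice.

2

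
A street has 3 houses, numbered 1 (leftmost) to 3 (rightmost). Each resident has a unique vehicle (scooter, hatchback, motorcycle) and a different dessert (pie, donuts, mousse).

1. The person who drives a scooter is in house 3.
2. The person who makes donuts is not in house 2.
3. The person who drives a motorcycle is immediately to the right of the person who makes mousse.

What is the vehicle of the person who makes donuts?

By clue 1, the person who drives a scooter is in house 3.
House 1 vehicle: only hatchback fits.
That leaves motorcycle as the vehicle for house 2.
The person who makes mousse is in house 1 (clue 3).
So house 2 gets pie for dessert.
The only dessert still possible for house 3 is donuts.
So: house 1 = hatchback/mousse, house 2 = motorcycle/pie, house 3 = scooter/donuts.

scooter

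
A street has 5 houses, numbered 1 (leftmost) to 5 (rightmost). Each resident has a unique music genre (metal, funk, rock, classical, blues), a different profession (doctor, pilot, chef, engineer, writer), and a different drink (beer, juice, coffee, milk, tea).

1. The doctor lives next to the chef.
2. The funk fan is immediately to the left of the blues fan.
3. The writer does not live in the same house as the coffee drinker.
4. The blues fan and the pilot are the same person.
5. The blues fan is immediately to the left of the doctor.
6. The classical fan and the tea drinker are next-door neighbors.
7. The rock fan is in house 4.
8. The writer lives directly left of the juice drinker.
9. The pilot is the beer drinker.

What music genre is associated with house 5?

classical

The rock fan is in house 4 (clue 7).
The blues fan is narrowed to house 2 or 3; consider each.
Placing it in house 2 leads to a contradiction, so it's in house 3.
From clue 2, the funk fan must be in house 2.
The pilot is in house 3 (clue 4).
Clue 5: the doctor is in house 4.
By clue 9, the beer drinker is in house 3.
From clue 1, the chef must be in house 5.
From clue 8, the writer must be in house 1.
By clue 8, the juice drinker is in house 2.
House 2 profession: only engineer fits.
So house 4 gets tea for drink.
The coffee drinker is in house 5 (clue 3).
From clue 6, the classical fan must be in house 5.
House 1 music genre: only metal fits.
The only drink still possible for house 1 is milk.
So: house 1 = metal/writer/milk, house 2 = funk/engineer/juice, house 3 = blues/pilot/beer, house 4 = rock/doctor/tea, house 5 = classical/chef/coffee.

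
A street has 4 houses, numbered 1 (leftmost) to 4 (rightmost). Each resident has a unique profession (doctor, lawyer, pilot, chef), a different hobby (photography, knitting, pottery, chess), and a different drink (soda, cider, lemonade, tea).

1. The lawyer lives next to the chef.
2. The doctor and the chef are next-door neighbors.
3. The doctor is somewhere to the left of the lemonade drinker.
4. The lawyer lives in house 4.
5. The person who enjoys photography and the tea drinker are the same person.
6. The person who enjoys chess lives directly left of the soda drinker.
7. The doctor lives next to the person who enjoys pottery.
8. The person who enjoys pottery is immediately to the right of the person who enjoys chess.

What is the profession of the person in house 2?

By clue 4, the lawyer is in house 4.
Clue 1: the chef is in house 3.
From clue 2, the doctor must be in house 2.
The person who enjoys pottery is in house 3 (clue 7).
By clue 8, the person who enjoys chess is in house 2.
House 1 profession: only pilot fits.
The soda drinker is in house 3 (clue 6).
House 1's drink must be tea (nothing else left).
House 2's drink must be cider (nothing else left).
The only drink still possible for house 4 is lemonade.
Clue 5: the person who enjoys photography is in house 1.
That leaves knitting as the hobby for house 4.
So: house 1 = pilot/photography/tea, house 2 = doctor/chess/cider, house 3 = chef/pottery/soda, house 4 = lawyer/knitting/lemonade.

doctor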